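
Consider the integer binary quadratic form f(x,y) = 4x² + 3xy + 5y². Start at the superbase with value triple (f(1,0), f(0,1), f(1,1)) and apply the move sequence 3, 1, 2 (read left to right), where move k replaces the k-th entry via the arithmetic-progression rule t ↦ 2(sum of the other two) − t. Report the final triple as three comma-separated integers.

start (4,5,12) = (f(1,0),f(0,1),f(1,1))
replace slot 3: 2·(4+5) − 12 = 6 → (4,5,6)
replace slot 1: 2·(5+6) − 4 = 18 → (18,5,6)
replace slot 2: 2·(18+6) − 5 = 43 → (18,43,6)

18,43,6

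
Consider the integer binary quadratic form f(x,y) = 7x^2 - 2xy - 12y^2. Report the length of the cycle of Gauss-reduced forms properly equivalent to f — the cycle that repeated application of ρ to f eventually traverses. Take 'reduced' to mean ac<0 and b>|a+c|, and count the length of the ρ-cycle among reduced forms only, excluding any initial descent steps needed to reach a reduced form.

D = 340, ⌊√D⌋ = 18
descent: ρ → (-12,2,7)
descent: ρ → (7,12,-7)  [lands on river]
river: ρ → (-7,16,3)
river: ρ → (3,14,-12)
river: ρ → (-12,10,5)
river: ρ → (5,10,-12)
river: ρ → (-12,14,3)
river: ρ → (3,16,-7)
river: ρ → (-7,12,7)
river: ρ → (7,16,-3)
river: ρ → (-3,14,12)
river: ρ → (12,10,-5)
river: ρ → (-5,10,12)
river: ρ → (12,14,-3)
river: ρ → (-3,16,7)
ρ-cycle length = 14 (tail of 2 descent steps not counted)

14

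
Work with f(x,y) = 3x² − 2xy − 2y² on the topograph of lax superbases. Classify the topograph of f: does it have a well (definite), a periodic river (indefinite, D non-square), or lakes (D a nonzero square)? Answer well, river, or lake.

D = b²−4ac = (-2)² − 4·3·(-2) = 28
D > 0 non-square ⇒ indefinite ⇒ periodic river

river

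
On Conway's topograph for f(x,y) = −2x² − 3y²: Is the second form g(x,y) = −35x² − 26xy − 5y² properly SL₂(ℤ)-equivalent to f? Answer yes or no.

D₁ = -24, D₂ = -24
f is negative-definite; reduce −f:
−f: reduced (well bottom): (2,0,3) with a≤c, −a<b≤a
flip sign back: reduced form of f is (-2,0,-3)
g is negative-definite; reduce −g:
−g: flip: (35,26,5)→(5,-26,35)
−g: translate: b→4 (≡-26 mod 10), so (5,-26,35)→(5,4,2)
−g: flip: (5,4,2)→(2,-4,5)
−g: translate: b→0 (≡-4 mod 4), so (2,-4,5)→(2,0,3)
−g: reduced (well bottom): (2,0,3) with a≤c, −a<b≤a
flip sign back: reduced form of g is (-2,0,-3)
reduced forms (-2, 0, -3) vs (-2, 0, -3) ⇒ equivalent

yes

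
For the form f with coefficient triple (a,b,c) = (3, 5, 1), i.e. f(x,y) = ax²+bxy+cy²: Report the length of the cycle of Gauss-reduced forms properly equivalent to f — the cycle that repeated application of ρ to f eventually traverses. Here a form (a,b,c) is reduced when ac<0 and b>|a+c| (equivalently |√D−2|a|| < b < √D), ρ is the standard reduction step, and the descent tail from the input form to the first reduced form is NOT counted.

D = 13, ⌊√D⌋ = 3
descent: ρ → (1,3,-1)  [lands on river]
river: ρ → (-1,3,1)
ρ-cycle length = 2 (tail of 1 descent step not counted)

2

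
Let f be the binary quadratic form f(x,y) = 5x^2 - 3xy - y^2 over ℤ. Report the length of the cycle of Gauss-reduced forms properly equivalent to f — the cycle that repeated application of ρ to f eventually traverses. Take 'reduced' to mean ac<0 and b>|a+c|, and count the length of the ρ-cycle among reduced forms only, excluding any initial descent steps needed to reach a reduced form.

D = 29, ⌊√D⌋ = 5
descent: ρ → (-1,5,1)  [lands on river]
river: ρ → (1,5,-1)
ρ-cycle length = 2 (tail of 1 descent step not counted)

2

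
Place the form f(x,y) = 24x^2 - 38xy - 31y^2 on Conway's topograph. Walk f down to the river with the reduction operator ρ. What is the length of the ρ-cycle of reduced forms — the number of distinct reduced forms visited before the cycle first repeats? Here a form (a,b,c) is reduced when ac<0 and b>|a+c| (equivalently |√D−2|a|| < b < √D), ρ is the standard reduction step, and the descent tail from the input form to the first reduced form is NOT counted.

D = 4420, ⌊√D⌋ = 66
descent: ρ → (-31,38,24)  [lands on river]
river: ρ → (24,58,-11)
river: ρ → (-11,52,39)
river: ρ → (39,26,-24)
river: ρ → (-24,22,41)
river: ρ → (41,60,-5)
river: ρ → (-5,60,41)
river: ρ → (41,22,-24)
river: ρ → (-24,26,39)
river: ρ → (39,52,-11)
river: ρ → (-11,58,24)
river: ρ → (24,38,-31)
river: ρ → (-31,24,31)
river: ρ → (31,38,-24)
river: ρ → (-24,58,11)
river: ρ → (11,52,-39)
river: ρ → (-39,26,24)
river: ρ → (24,22,-41)
river: ρ → (-41,60,5)
river: ρ → (5,60,-41)
river: ρ → (-41,22,24)
river: ρ → (24,26,-39)
river: ρ → (-39,52,11)
river: ρ → (11,58,-24)
river: ρ → (-24,38,31)
river: ρ → (31,24,-31)
ρ-cycle length = 26 (tail of 1 descent step not counted)

26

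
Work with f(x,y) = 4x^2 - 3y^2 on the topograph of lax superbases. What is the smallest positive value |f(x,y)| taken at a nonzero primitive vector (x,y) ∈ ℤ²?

descent: ρ → (-3,6,1)  [lands on river]
river: ρ → (1,6,-3)
closes: descent 1, river 2
min |a| on river = 1

1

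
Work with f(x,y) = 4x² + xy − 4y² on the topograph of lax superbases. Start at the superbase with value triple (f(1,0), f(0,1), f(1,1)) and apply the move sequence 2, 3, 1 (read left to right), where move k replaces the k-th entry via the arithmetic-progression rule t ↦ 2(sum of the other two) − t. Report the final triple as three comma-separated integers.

start (4,-4,1) = (f(1,0),f(0,1),f(1,1))
replace slot 2: 2·(4+1) − (-4) = 14 → (4,14,1)
replace slot 3: 2·(4+14) − 1 = 35 → (4,14,35)
replace slot 1: 2·(14+35) − 4 = 94 → (94,14,35)

94,14,35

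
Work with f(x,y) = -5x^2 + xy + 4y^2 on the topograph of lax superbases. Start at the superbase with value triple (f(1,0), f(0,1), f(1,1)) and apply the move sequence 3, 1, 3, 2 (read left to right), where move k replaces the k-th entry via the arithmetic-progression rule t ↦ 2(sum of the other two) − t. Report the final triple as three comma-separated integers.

start (-5,4,0) = (f(1,0),f(0,1),f(1,1))
replace slot 3: 2·((-5)+4) − 0 = -2 → (-5,4,-2)
replace slot 1: 2·(4+(-2)) − (-5) = 9 → (9,4,-2)
replace slot 3: 2·(9+4) − (-2) = 28 → (9,4,28)
replace slot 2: 2·(9+28) − 4 = 70 → (9,70,28)

9,70,28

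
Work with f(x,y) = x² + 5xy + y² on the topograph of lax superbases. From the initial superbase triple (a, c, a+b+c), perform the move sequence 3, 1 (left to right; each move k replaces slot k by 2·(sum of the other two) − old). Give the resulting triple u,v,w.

start (1,1,7) = (f(1,0),f(0,1),f(1,1))
replace slot 3: 2·(1+1) − 7 = -3 → (1,1,-3)
replace slot 1: 2·(1+(-3)) − 1 = -5 → (-5,1,-3)

-5,1,-3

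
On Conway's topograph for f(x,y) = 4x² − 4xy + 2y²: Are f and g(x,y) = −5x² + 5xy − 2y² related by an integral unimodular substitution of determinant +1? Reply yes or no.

D₁ = -16, D₂ = -15
discriminants differ ⇒ not SL₂(ℤ)-equivalent

no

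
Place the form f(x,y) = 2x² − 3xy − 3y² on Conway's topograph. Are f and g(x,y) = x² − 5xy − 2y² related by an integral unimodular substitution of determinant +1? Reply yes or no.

D₁ = 33, D₂ = 33
river cycle of f (length 4): (-3, 3, 2), (2, 5, -1), (-1, 5, 2), (2, 3, -3)
river cycle of g (length 4): (-2, 5, 1), (1, 5, -2), (-2, 3, 3), (3, 3, -2)
cycles differ ⇒ inequivalent

no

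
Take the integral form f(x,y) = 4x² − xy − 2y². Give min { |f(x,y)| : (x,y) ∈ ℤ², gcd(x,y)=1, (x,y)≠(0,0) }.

descent: ρ → (-2,5,1)  [lands on river]
river: ρ → (1,5,-2)
river: ρ → (-2,3,3)
river: ρ → (3,3,-2)
closes: descent 1, river 4
min |a| on river = 1

1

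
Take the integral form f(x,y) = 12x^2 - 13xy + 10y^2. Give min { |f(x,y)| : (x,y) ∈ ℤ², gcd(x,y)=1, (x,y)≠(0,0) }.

translate: b→11 (≡-13 mod 24), so (12,-13,10)→(12,11,9)
flip: (12,11,9)→(9,-11,12)
translate: b→7 (≡-11 mod 18), so (9,-11,12)→(9,7,10)
reduced (well bottom): (9,7,10) with a≤c, −a<b≤a
well minimum = a = 9

9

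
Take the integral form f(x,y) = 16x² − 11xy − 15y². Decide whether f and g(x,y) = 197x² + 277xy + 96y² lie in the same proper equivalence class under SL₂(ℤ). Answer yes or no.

D₁ = 1081, D₂ = 1081
river cycle of f (length 46): (-15, 11, 16), (16, 21, -10), (-10, 19, 18), (18, 17, -11), (-11, 27, 8), (8, 21, -20), (-20, 19, 9), (9, 17, -22), (-22, 27, 4), (4, 29, -15), … (36 more)
river cycle of g (length 46): (16, 21, -10), (-10, 19, 18), (18, 17, -11), (-11, 27, 8), (8, 21, -20), (-20, 19, 9), (9, 17, -22), (-22, 27, 4), (4, 29, -15), (-15, 31, 2), … (36 more)
cycles coincide ⇒ equivalent

yes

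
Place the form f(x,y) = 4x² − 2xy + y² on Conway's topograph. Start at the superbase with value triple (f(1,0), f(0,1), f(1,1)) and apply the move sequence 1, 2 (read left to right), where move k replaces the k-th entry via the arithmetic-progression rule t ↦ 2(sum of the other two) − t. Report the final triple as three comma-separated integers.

start (4,1,3) = (f(1,0),f(0,1),f(1,1))
replace slot 1: 2·(1+3) − 4 = 4 → (4,1,3)
replace slot 2: 2·(4+3) − 1 = 13 → (4,13,3)

4,13,3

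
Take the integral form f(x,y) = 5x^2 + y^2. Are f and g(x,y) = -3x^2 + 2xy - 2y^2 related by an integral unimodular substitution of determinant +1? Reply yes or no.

D₁ = -20, D₂ = -20
f: flip: (5,0,1)→(1,0,5)
f: reduced (well bottom): (1,0,5) with a≤c, −a<b≤a
g is negative-definite; reduce −g:
−g: flip: (3,-2,2)→(2,2,3)
−g: reduced (well bottom): (2,2,3) with a≤c, −a<b≤a
flip sign back: reduced form of g is (-2,-2,-3)
reduced forms (1, 0, 5) vs (-2, -2, -3) ⇒ inequivalent

no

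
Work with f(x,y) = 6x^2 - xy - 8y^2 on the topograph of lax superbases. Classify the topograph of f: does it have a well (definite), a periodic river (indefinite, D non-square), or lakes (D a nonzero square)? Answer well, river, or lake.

D = b²−4ac = (-1)² − 4·6·(-8) = 193
D > 0 non-square ⇒ indefinite ⇒ periodic river

river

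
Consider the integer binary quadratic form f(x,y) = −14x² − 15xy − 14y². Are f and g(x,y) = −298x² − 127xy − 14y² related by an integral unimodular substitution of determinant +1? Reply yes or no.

D₁ = -559, D₂ = -559
f is negative-definite; reduce −f:
−f: translate: b→-13 (≡15 mod 28), so (14,15,14)→(14,-13,13)
−f: flip: (14,-13,13)→(13,13,14)
−f: reduced (well bottom): (13,13,14) with a≤c, −a<b≤a
flip sign back: reduced form of f is (-13,-13,-14)
g is negative-definite; reduce −g:
−g: flip: (298,127,14)→(14,-127,298)
−g: translate: b→13 (≡-127 mod 28), so (14,-127,298)→(14,13,13)
−g: flip: (14,13,13)→(13,-13,14)
−g: translate: b→13 (≡-13 mod 26), so (13,-13,14)→(13,13,14)
−g: reduced (well bottom): (13,13,14) with a≤c, −a<b≤a
flip sign back: reduced form of g is (-13,-13,-14)
reduced forms (-13, -13, -14) vs (-13, -13, -14) ⇒ equivalent

yes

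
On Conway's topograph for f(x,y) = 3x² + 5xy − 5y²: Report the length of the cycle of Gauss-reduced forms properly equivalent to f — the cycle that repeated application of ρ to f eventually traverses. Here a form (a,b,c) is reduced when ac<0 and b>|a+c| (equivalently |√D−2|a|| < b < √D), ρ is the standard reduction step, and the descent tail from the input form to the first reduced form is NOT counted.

D = 85, ⌊√D⌋ = 9
river: ρ → (-5,5,3)
river: ρ → (3,7,-3)
river: ρ → (-3,5,5)
river: ρ → (5,5,-3)
river: ρ → (-3,7,3)
river: ρ → (3,5,-5)
ρ-cycle length = 6 (tail of 0 descent steps not counted)

6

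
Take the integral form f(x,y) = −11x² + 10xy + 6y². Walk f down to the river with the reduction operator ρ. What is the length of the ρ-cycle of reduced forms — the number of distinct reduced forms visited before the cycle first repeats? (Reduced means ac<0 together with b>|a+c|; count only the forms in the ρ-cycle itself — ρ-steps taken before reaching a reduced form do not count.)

D = 364, ⌊√D⌋ = 19
river: ρ → (6,14,-7)
river: ρ → (-7,14,6)
river: ρ → (6,10,-11)
river: ρ → (-11,12,5)
river: ρ → (5,18,-2)
river: ρ → (-2,18,5)
river: ρ → (5,12,-11)
river: ρ → (-11,10,6)
ρ-cycle length = 8 (tail of 0 descent steps not counted)

8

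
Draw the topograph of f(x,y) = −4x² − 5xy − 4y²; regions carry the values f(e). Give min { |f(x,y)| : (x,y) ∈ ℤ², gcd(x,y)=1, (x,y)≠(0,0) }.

translate: b→-3 (≡5 mod 8), so (4,5,4)→(4,-3,3)
flip: (4,-3,3)→(3,3,4)
reduced (well bottom): (3,3,4) with a≤c, −a<b≤a
well minimum |f| = |-3| = 3 (negative-definite)

3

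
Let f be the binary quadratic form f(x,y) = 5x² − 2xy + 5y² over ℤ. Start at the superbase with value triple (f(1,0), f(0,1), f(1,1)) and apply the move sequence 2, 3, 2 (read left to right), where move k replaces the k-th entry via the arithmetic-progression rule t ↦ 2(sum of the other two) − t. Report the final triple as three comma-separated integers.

start (5,5,8) = (f(1,0),f(0,1),f(1,1))
replace slot 2: 2·(5+8) − 5 = 21 → (5,21,8)
replace slot 3: 2·(5+21) − 8 = 44 → (5,21,44)
replace slot 2: 2·(5+44) − 21 = 77 → (5,77,44)

5,77,44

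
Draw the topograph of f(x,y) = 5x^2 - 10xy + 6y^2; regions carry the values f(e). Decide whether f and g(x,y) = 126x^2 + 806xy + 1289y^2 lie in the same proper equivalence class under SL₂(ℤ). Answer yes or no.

D₁ = -20, D₂ = -20
f: translate: b→0 (≡-10 mod 10), so (5,-10,6)→(5,0,1)
f: flip: (5,0,1)→(1,0,5)
f: reduced (well bottom): (1,0,5) with a≤c, −a<b≤a
g: translate: b→50 (≡806 mod 252), so (126,806,1289)→(126,50,5)
g: flip: (126,50,5)→(5,-50,126)
g: translate: b→0 (≡-50 mod 10), so (5,-50,126)→(5,0,1)
g: flip: (5,0,1)→(1,0,5)
g: reduced (well bottom): (1,0,5) with a≤c, −a<b≤a
reduced forms (1, 0, 5) vs (1, 0, 5) ⇒ equivalent

yes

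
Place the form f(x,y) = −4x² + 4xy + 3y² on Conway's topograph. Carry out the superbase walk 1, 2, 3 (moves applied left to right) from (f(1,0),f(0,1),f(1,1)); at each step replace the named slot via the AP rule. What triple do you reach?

start (-4,3,3) = (f(1,0),f(0,1),f(1,1))
replace slot 1: 2·(3+3) − (-4) = 16 → (16,3,3)
replace slot 2: 2·(16+3) − 3 = 35 → (16,35,3)
replace slot 3: 2·(16+35) − 3 = 99 → (16,35,99)

16,35,99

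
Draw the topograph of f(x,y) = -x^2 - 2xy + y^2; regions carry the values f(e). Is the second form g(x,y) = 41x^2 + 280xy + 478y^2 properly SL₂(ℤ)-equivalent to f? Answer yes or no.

D₁ = 8, D₂ = 8
river cycle of f (length 2): (1, 2, -1), (-1, 2, 1)
river cycle of g (length 2): (1, 2, -1), (-1, 2, 1)
cycles coincide ⇒ equivalent

yes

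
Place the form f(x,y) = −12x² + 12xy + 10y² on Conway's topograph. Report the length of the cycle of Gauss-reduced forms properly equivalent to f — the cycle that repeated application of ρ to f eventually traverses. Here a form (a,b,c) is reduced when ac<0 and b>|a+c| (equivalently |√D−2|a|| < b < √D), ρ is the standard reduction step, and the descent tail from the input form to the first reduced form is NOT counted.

D = 624, ⌊√D⌋ = 24
river: ρ → (10,8,-14)
river: ρ → (-14,20,4)
river: ρ → (4,20,-14)
river: ρ → (-14,8,10)
river: ρ → (10,12,-12)
river: ρ → (-12,12,10)
ρ-cycle length = 6 (tail of 0 descent steps not counted)

6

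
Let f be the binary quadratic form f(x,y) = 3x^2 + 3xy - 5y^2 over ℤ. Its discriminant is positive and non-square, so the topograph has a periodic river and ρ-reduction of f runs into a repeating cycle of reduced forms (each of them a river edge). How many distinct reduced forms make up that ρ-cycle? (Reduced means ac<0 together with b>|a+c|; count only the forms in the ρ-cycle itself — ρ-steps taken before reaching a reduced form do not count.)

D = 69, ⌊√D⌋ = 8
river: ρ → (-5,7,1)
river: ρ → (1,7,-5)
river: ρ → (-5,3,3)
river: ρ → (3,3,-5)
ρ-cycle length = 4 (tail of 0 descent steps not counted)

4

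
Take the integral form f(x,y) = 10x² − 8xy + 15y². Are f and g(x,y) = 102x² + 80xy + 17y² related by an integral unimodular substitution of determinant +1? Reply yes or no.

D₁ = -536, D₂ = -536
f: reduced (well bottom): (10,-8,15) with a≤c, −a<b≤a
g: flip: (102,80,17)→(17,-80,102)
g: translate: b→-12 (≡-80 mod 34), so (17,-80,102)→(17,-12,10)
g: flip: (17,-12,10)→(10,12,17)
g: translate: b→-8 (≡12 mod 20), so (10,12,17)→(10,-8,15)
g: reduced (well bottom): (10,-8,15) with a≤c, −a<b≤a
reduced forms (10, -8, 15) vs (10, -8, 15) ⇒ equivalent

yes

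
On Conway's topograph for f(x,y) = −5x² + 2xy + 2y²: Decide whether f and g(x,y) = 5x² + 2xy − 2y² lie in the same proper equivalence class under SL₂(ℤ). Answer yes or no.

D₁ = 44, D₂ = 44
river cycle of f (length 2): (2, 6, -1), (-1, 6, 2)
river cycle of g (length 2): (-2, 6, 1), (1, 6, -2)
cycles differ ⇒ inequivalent

no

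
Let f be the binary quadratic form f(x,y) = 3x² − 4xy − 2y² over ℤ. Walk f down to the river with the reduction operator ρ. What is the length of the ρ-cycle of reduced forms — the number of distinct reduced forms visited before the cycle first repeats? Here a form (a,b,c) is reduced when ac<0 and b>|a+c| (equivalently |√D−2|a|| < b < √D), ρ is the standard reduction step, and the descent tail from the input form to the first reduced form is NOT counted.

D = 40, ⌊√D⌋ = 6
descent: ρ → (-2,4,3)  [lands on river]
river: ρ → (3,2,-3)
river: ρ → (-3,4,2)
river: ρ → (2,4,-3)
river: ρ → (-3,2,3)
river: ρ → (3,4,-2)
ρ-cycle length = 6 (tail of 1 descent step not counted)

6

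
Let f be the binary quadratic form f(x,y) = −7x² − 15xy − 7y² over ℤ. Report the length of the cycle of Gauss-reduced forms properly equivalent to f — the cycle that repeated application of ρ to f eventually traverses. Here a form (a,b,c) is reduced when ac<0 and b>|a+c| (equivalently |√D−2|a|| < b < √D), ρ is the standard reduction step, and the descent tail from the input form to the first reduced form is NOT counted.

D = 29, ⌊√D⌋ = 5
descent: ρ → (-7,1,1)
descent: ρ → (1,5,-1)  [lands on river]
river: ρ → (-1,5,1)
ρ-cycle length = 2 (tail of 2 descent steps not counted)

2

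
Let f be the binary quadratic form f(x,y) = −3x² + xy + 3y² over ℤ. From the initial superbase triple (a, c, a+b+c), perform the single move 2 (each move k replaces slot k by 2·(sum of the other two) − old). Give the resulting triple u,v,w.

start (-3,3,1) = (f(1,0),f(0,1),f(1,1))
replace slot 2: 2·((-3)+1) − 3 = -7 → (-3,-7,1)

-3,-7,1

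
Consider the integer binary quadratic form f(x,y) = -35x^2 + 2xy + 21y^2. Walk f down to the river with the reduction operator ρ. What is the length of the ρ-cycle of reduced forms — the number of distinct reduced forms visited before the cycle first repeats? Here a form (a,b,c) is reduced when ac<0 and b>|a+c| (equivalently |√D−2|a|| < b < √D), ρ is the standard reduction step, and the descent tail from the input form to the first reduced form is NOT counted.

D = 2944, ⌊√D⌋ = 54
descent: ρ → (21,40,-16)  [lands on river]
river: ρ → (-16,24,37)
river: ρ → (37,50,-3)
river: ρ → (-3,52,20)
river: ρ → (20,28,-27)
river: ρ → (-27,26,21)
river: ρ → (21,16,-32)
river: ρ → (-32,48,5)
river: ρ → (5,52,-12)
river: ρ → (-12,44,21)
ρ-cycle length = 10 (tail of 1 descent step not counted)

10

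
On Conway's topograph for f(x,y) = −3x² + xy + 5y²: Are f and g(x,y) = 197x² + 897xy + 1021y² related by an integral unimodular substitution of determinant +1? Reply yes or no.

D₁ = 61, D₂ = 61
river cycle of f (length 6): (-3, 7, 1), (1, 7, -3), (-3, 5, 3), (3, 7, -1), (-1, 7, 3), (3, 5, -3)
river cycle of g (length 6): (1, 7, -3), (-3, 5, 3), (3, 7, -1), (-1, 7, 3), (3, 5, -3), (-3, 7, 1)
cycles coincide ⇒ equivalent

yes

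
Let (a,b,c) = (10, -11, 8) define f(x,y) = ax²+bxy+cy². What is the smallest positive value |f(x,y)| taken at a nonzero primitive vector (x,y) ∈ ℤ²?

translate: b→9 (≡-11 mod 20), so (10,-11,8)→(10,9,7)
flip: (10,9,7)→(7,-9,10)
translate: b→5 (≡-9 mod 14), so (7,-9,10)→(7,5,8)
reduced (well bottom): (7,5,8) with a≤c, −a<b≤a
well minimum = a = 7

7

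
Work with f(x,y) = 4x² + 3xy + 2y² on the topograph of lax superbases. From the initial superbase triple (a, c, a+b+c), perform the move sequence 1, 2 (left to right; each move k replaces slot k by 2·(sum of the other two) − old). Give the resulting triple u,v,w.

start (4,2,9) = (f(1,0),f(0,1),f(1,1))
replace slot 1: 2·(2+9) − 4 = 18 → (18,2,9)
replace slot 2: 2·(18+9) − 2 = 52 → (18,52,9)

18,52,9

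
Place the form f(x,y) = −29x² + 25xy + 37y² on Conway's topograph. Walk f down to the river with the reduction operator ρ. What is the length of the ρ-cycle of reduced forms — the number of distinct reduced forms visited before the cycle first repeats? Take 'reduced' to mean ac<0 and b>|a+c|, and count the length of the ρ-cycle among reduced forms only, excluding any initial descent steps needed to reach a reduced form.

D = 4917, ⌊√D⌋ = 70
river: ρ → (37,49,-17)
river: ρ → (-17,53,31)
river: ρ → (31,9,-39)
river: ρ → (-39,69,1)
river: ρ → (1,69,-39)
river: ρ → (-39,9,31)
river: ρ → (31,53,-17)
river: ρ → (-17,49,37)
river: ρ → (37,25,-29)
river: ρ → (-29,33,33)
river: ρ → (33,33,-29)
river: ρ → (-29,25,37)
ρ-cycle length = 12 (tail of 0 descent steps not counted)

12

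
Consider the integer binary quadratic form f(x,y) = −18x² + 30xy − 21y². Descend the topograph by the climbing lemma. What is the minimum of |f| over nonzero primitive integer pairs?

translate: b→6 (≡-30 mod 36), so (18,-30,21)→(18,6,9)
flip: (18,6,9)→(9,-6,18)
reduced (well bottom): (9,-6,18) with a≤c, −a<b≤a
well minimum |f| = |-9| = 9 (negative-definite)

9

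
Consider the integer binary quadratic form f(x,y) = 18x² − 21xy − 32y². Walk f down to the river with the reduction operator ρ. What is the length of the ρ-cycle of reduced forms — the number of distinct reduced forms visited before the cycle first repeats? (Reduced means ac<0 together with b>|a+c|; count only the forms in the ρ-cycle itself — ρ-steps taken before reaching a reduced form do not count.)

D = 2745, ⌊√D⌋ = 52
descent: ρ → (-32,21,18)  [lands on river]
river: ρ → (18,51,-2)
river: ρ → (-2,49,43)
river: ρ → (43,37,-8)
river: ρ → (-8,43,28)
river: ρ → (28,13,-23)
river: ρ → (-23,33,18)
river: ρ → (18,39,-17)
river: ρ → (-17,29,28)
river: ρ → (28,27,-18)
river: ρ → (-18,45,10)
river: ρ → (10,35,-38)
river: ρ → (-38,41,7)
river: ρ → (7,43,-32)
ρ-cycle length = 14 (tail of 1 descent step not counted)

14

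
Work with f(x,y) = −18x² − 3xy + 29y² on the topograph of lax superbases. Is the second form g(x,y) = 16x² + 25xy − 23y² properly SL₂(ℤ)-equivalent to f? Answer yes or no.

D₁ = 2097, D₂ = 2097
river cycle of f (length 40): (-18, 33, 14), (14, 23, -28), (-28, 33, 9), (9, 39, -16), (-16, 25, 23), (23, 21, -18), (-18, 15, 26), (26, 37, -7), (-7, 33, 36), (36, 39, -4), … (30 more)
river cycle of g (length 40): (-23, 21, 18), (18, 15, -26), (-26, 37, 7), (7, 33, -36), (-36, 39, 4), (4, 41, -26), (-26, 11, 19), (19, 27, -18), (-18, 45, 1), (1, 45, -18), … (30 more)
cycles differ ⇒ inequivalent

no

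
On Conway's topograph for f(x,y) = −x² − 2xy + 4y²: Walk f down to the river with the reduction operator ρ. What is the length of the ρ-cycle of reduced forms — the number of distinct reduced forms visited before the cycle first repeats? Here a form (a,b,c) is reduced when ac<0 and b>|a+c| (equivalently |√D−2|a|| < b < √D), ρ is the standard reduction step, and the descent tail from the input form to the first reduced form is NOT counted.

D = 20, ⌊√D⌋ = 4
descent: ρ → (4,2,-1)
descent: ρ → (-1,4,1)  [lands on river]
river: ρ → (1,4,-1)
ρ-cycle length = 2 (tail of 2 descent steps not counted)

2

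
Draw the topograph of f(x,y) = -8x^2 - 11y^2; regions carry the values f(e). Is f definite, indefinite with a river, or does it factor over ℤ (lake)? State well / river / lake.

D = b²−4ac = 0² − 4·(-8)·(-11) = -352
D < 0 ⇒ definite ⇒ every region one sign ⇒ single well

well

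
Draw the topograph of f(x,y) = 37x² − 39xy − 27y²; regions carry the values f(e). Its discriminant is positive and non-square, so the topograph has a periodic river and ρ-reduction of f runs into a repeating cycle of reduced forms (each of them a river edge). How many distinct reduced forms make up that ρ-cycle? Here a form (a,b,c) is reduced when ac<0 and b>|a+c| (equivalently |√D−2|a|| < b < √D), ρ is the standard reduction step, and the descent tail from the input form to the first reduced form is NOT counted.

D = 5517, ⌊√D⌋ = 74
descent: ρ → (-27,39,37)  [lands on river]
river: ρ → (37,35,-29)
river: ρ → (-29,23,43)
river: ρ → (43,63,-9)
river: ρ → (-9,63,43)
river: ρ → (43,23,-29)
river: ρ → (-29,35,37)
river: ρ → (37,39,-27)
river: ρ → (-27,69,7)
river: ρ → (7,71,-17)
river: ρ → (-17,65,19)
river: ρ → (19,49,-41)
river: ρ → (-41,33,27)
river: ρ → (27,21,-47)
river: ρ → (-47,73,1)
river: ρ → (1,73,-47)
river: ρ → (-47,21,27)
river: ρ → (27,33,-41)
river: ρ → (-41,49,19)
river: ρ → (19,65,-17)
river: ρ → (-17,71,7)
river: ρ → (7,69,-27)
ρ-cycle length = 22 (tail of 1 descent step not counted)

22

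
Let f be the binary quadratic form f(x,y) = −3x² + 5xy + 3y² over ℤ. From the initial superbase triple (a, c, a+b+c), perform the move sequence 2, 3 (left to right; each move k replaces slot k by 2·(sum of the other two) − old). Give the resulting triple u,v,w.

start (-3,3,5) = (f(1,0),f(0,1),f(1,1))
replace slot 2: 2·((-3)+5) − 3 = 1 → (-3,1,5)
replace slot 3: 2·((-3)+1) − 5 = -9 → (-3,1,-9)

-3,1,-9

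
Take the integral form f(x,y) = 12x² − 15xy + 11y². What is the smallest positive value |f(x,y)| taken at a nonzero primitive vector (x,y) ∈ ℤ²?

translate: b→9 (≡-15 mod 24), so (12,-15,11)→(12,9,8)
flip: (12,9,8)→(8,-9,12)
translate: b→7 (≡-9 mod 16), so (8,-9,12)→(8,7,11)
reduced (well bottom): (8,7,11) with a≤c, −a<b≤a
well minimum = a = 8

8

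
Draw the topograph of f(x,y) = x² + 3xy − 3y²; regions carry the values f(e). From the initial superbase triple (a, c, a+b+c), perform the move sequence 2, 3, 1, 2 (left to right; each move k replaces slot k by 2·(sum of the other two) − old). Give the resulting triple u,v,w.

start (1,-3,1) = (f(1,0),f(0,1),f(1,1))
replace slot 2: 2·(1+1) − (-3) = 7 → (1,7,1)
replace slot 3: 2·(1+7) − 1 = 15 → (1,7,15)
replace slot 1: 2·(7+15) − 1 = 43 → (43,7,15)
replace slot 2: 2·(43+15) − 7 = 109 → (43,109,15)

43,109,15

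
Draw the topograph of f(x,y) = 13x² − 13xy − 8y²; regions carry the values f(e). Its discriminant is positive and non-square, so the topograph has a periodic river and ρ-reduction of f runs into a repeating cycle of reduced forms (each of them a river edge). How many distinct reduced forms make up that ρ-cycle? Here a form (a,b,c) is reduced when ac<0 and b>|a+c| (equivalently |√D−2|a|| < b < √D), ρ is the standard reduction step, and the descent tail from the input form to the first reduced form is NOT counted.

D = 585, ⌊√D⌋ = 24
descent: ρ → (-8,13,13)  [lands on river]
river: ρ → (13,13,-8)
river: ρ → (-8,19,7)
river: ρ → (7,23,-2)
river: ρ → (-2,21,18)
river: ρ → (18,15,-5)
river: ρ → (-5,15,18)
river: ρ → (18,21,-2)
river: ρ → (-2,23,7)
river: ρ → (7,19,-8)
ρ-cycle length = 10 (tail of 1 descent step not counted)

10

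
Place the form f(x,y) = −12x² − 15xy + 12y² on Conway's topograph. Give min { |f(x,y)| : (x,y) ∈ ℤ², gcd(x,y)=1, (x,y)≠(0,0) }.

descent: ρ → (12,15,-12)  [lands on river]
river: ρ → (-12,9,15)
river: ρ → (15,21,-6)
river: ρ → (-6,27,3)
river: ρ → (3,27,-6)
river: ρ → (-6,21,15)
river: ρ → (15,9,-12)
river: ρ → (-12,15,12)
river: ρ → (12,9,-15)
river: ρ → (-15,21,6)
river: ρ → (6,27,-3)
river: ρ → (-3,27,6)
river: ρ → (6,21,-15)
river: ρ → (-15,9,12)
closes: descent 1, river 14
min |a| on river = 3

3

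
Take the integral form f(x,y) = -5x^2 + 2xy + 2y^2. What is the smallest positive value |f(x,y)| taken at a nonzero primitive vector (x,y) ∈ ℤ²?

descent: ρ → (2,6,-1)  [lands on river]
river: ρ → (-1,6,2)
closes: descent 1, river 2
min |a| on river = 1

1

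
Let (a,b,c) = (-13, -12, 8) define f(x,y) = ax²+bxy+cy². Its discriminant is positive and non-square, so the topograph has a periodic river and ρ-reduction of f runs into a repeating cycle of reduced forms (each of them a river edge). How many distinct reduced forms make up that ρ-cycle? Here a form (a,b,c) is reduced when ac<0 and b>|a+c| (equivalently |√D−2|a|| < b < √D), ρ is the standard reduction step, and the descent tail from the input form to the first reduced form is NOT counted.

D = 560, ⌊√D⌋ = 23
descent: ρ → (8,12,-13)  [lands on river]
river: ρ → (-13,14,7)
river: ρ → (7,14,-13)
river: ρ → (-13,12,8)
river: ρ → (8,20,-5)
river: ρ → (-5,20,8)
ρ-cycle length = 6 (tail of 1 descent step not counted)

6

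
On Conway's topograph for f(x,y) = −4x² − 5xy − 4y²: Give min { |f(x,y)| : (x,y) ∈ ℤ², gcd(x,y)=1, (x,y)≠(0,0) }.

translate: b→-3 (≡5 mod 8), so (4,5,4)→(4,-3,3)
flip: (4,-3,3)→(3,3,4)
reduced (well bottom): (3,3,4) with a≤c, −a<b≤a
well minimum |f| = |-3| = 3 (negative-definite)

3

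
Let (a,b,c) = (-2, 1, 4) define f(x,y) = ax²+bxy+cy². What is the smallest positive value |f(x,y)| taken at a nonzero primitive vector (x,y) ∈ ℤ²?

descent: ρ → (4,-1,-2)
descent: ρ → (-2,5,1)  [lands on river]
river: ρ → (1,5,-2)
river: ρ → (-2,3,3)
river: ρ → (3,3,-2)
closes: descent 2, river 4
min |a| on river = 1

1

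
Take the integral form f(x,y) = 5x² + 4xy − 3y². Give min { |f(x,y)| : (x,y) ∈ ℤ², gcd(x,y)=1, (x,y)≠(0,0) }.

river: ρ → (-3,8,1)
river: ρ → (1,8,-3)
river: ρ → (-3,4,5)
river: ρ → (5,6,-2)
river: ρ → (-2,6,5)
river: ρ → (5,4,-3)
closes: descent 0, river 6
min |a| on river = 1

1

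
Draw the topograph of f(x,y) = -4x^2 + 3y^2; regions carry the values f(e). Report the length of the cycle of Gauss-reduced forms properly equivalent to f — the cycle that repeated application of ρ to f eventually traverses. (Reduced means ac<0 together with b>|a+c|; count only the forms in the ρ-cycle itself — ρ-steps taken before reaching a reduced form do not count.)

D = 48, ⌊√D⌋ = 6
descent: ρ → (3,6,-1)  [lands on river]
river: ρ → (-1,6,3)
ρ-cycle length = 2 (tail of 1 descent step not counted)

2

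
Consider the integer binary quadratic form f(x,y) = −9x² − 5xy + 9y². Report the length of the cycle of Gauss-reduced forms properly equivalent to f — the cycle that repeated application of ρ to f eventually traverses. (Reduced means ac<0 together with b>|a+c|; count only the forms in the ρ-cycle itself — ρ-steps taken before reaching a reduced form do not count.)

D = 349, ⌊√D⌋ = 18
descent: ρ → (9,5,-9)  [lands on river]
river: ρ → (-9,13,5)
river: ρ → (5,17,-3)
river: ρ → (-3,13,15)
river: ρ → (15,17,-1)
river: ρ → (-1,17,15)
river: ρ → (15,13,-3)
river: ρ → (-3,17,5)
river: ρ → (5,13,-9)
river: ρ → (-9,5,9)
river: ρ → (9,13,-5)
river: ρ → (-5,17,3)
river: ρ → (3,13,-15)
river: ρ → (-15,17,1)
river: ρ → (1,17,-15)
river: ρ → (-15,13,3)
river: ρ → (3,17,-5)
river: ρ → (-5,13,9)
ρ-cycle length = 18 (tail of 1 descent step not counted)

18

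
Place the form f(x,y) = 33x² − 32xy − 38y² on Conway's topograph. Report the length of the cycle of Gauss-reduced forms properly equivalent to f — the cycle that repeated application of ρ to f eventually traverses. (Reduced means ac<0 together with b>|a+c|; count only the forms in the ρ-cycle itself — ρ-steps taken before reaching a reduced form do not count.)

D = 6040, ⌊√D⌋ = 77
descent: ρ → (-38,32,33)  [lands on river]
river: ρ → (33,34,-37)
river: ρ → (-37,40,30)
river: ρ → (30,20,-47)
river: ρ → (-47,74,3)
river: ρ → (3,76,-22)
river: ρ → (-22,56,33)
river: ρ → (33,76,-2)
river: ρ → (-2,76,33)
river: ρ → (33,56,-22)
river: ρ → (-22,76,3)
river: ρ → (3,74,-47)
river: ρ → (-47,20,30)
river: ρ → (30,40,-37)
river: ρ → (-37,34,33)
river: ρ → (33,32,-38)
river: ρ → (-38,44,27)
river: ρ → (27,64,-18)
river: ρ → (-18,44,57)
river: ρ → (57,70,-5)
river: ρ → (-5,70,57)
river: ρ → (57,44,-18)
river: ρ → (-18,64,27)
river: ρ → (27,44,-38)
ρ-cycle length = 24 (tail of 1 descent step not counted)

24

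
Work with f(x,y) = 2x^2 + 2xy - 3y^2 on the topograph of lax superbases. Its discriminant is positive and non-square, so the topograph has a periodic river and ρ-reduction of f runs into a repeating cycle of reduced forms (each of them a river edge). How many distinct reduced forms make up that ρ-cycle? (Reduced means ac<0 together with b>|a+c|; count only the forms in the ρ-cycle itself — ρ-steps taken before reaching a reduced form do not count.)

D = 28, ⌊√D⌋ = 5
river: ρ → (-3,4,1)
river: ρ → (1,4,-3)
river: ρ → (-3,2,2)
river: ρ → (2,2,-3)
ρ-cycle length = 4 (tail of 0 descent steps not counted)

4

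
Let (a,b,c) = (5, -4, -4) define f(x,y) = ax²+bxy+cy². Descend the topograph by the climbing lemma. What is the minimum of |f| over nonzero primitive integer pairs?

descent: ρ → (-4,4,5)  [lands on river]
river: ρ → (5,6,-3)
river: ρ → (-3,6,5)
river: ρ → (5,4,-4)
closes: descent 1, river 4
min |a| on river = 3

3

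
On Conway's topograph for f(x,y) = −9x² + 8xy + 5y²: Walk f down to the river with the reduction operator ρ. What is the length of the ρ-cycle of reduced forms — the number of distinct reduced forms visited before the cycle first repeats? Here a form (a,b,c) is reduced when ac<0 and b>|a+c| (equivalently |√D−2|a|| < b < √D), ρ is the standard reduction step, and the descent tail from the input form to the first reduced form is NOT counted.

D = 244, ⌊√D⌋ = 15
river: ρ → (5,12,-5)
river: ρ → (-5,8,9)
river: ρ → (9,10,-4)
river: ρ → (-4,14,3)
river: ρ → (3,10,-12)
river: ρ → (-12,14,1)
river: ρ → (1,14,-12)
river: ρ → (-12,10,3)
river: ρ → (3,14,-4)
river: ρ → (-4,10,9)
river: ρ → (9,8,-5)
river: ρ → (-5,12,5)
river: ρ → (5,8,-9)
river: ρ → (-9,10,4)
river: ρ → (4,14,-3)
river: ρ → (-3,10,12)
river: ρ → (12,14,-1)
river: ρ → (-1,14,12)
river: ρ → (12,10,-3)
river: ρ → (-3,14,4)
river: ρ → (4,10,-9)
river: ρ → (-9,8,5)
ρ-cycle length = 22 (tail of 0 descent steps not counted)

22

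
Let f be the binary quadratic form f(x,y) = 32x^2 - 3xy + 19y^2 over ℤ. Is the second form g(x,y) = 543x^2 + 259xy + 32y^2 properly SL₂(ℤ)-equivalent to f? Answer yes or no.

D₁ = -2423, D₂ = -2423
f: flip: (32,-3,19)→(19,3,32)
f: reduced (well bottom): (19,3,32) with a≤c, −a<b≤a
g: flip: (543,259,32)→(32,-259,543)
g: translate: b→-3 (≡-259 mod 64), so (32,-259,543)→(32,-3,19)
g: flip: (32,-3,19)→(19,3,32)
g: reduced (well bottom): (19,3,32) with a≤c, −a<b≤a
reduced forms (19, 3, 32) vs (19, 3, 32) ⇒ equivalent

yes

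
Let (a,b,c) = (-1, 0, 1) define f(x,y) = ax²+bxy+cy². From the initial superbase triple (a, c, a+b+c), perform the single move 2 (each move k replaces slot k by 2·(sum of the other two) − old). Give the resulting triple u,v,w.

start (-1,1,0) = (f(1,0),f(0,1),f(1,1))
replace slot 2: 2·((-1)+0) − 1 = -3 → (-1,-3,0)

-1,-3,0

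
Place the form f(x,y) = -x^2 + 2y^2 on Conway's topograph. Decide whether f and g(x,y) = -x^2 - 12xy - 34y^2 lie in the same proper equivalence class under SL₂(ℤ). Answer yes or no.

D₁ = 8, D₂ = 8
river cycle of f (length 2): (-1, 2, 1), (1, 2, -1)
river cycle of g (length 2): (-1, 2, 1), (1, 2, -1)
cycles coincide ⇒ equivalent

yes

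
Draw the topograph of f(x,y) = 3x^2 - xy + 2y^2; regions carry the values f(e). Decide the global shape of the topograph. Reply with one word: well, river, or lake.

D = b²−4ac = (-1)² − 4·3·2 = -23
D < 0 ⇒ definite ⇒ every region one sign ⇒ single well

well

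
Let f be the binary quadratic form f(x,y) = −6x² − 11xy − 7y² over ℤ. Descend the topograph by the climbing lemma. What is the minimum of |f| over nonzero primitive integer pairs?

translate: b→-1 (≡11 mod 12), so (6,11,7)→(6,-1,2)
flip: (6,-1,2)→(2,1,6)
reduced (well bottom): (2,1,6) with a≤c, −a<b≤a
well minimum |f| = |-2| = 2 (negative-definite)

2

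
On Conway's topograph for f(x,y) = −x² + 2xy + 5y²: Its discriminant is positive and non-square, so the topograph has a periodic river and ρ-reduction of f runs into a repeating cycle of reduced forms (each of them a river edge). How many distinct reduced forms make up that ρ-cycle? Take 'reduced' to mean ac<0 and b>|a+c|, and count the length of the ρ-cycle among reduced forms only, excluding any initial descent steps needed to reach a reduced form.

D = 24, ⌊√D⌋ = 4
descent: ρ → (5,-2,-1)
descent: ρ → (-1,4,2)  [lands on river]
river: ρ → (2,4,-1)
ρ-cycle length = 2 (tail of 2 descent steps not counted)

2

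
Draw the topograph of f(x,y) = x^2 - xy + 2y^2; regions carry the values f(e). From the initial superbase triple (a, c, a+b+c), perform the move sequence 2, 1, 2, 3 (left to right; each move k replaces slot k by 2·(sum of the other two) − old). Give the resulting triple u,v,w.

start (1,2,2) = (f(1,0),f(0,1),f(1,1))
replace slot 2: 2·(1+2) − 2 = 4 → (1,4,2)
replace slot 1: 2·(4+2) − 1 = 11 → (11,4,2)
replace slot 2: 2·(11+2) − 4 = 22 → (11,22,2)
replace slot 3: 2·(11+22) − 2 = 64 → (11,22,64)

11,22,64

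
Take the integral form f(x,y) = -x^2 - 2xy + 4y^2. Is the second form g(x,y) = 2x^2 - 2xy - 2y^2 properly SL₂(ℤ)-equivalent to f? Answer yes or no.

D₁ = 20, D₂ = 20
river cycle of f (length 2): (-1, 4, 1), (1, 4, -1)
river cycle of g (length 2): (-2, 2, 2), (2, 2, -2)
cycles differ ⇒ inequivalent

no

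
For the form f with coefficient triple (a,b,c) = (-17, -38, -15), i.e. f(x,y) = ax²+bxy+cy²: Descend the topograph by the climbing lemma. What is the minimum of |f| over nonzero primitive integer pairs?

descent: ρ → (-15,8,6)
descent: ρ → (6,16,-7)  [lands on river]
river: ρ → (-7,12,10)
river: ρ → (10,8,-9)
river: ρ → (-9,10,9)
river: ρ → (9,8,-10)
river: ρ → (-10,12,7)
river: ρ → (7,16,-6)
river: ρ → (-6,20,1)
river: ρ → (1,20,-6)
river: ρ → (-6,16,7)
river: ρ → (7,12,-10)
river: ρ → (-10,8,9)
river: ρ → (9,10,-9)
river: ρ → (-9,8,10)
river: ρ → (10,12,-7)
river: ρ → (-7,16,6)
river: ρ → (6,20,-1)
river: ρ → (-1,20,6)
closes: descent 2, river 18
min |a| on river = 1

1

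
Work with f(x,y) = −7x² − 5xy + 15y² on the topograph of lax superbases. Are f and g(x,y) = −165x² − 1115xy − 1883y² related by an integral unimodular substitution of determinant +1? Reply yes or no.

D₁ = 445, D₂ = 445
river cycle of f (length 6): (-7, 9, 13), (13, 17, -3), (-3, 19, 7), (7, 9, -13), (-13, 17, 3), (3, 19, -7)
river cycle of g (length 6): (3, 19, -7), (-7, 9, 13), (13, 17, -3), (-3, 19, 7), (7, 9, -13), (-13, 17, 3)
cycles coincide ⇒ equivalent

yes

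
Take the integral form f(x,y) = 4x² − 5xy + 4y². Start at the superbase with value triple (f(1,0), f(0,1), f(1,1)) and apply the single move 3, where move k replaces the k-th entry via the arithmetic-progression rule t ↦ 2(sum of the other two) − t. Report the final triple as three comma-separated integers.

start (4,4,3) = (f(1,0),f(0,1),f(1,1))
replace slot 3: 2·(4+4) − 3 = 13 → (4,4,13)

4,4,13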